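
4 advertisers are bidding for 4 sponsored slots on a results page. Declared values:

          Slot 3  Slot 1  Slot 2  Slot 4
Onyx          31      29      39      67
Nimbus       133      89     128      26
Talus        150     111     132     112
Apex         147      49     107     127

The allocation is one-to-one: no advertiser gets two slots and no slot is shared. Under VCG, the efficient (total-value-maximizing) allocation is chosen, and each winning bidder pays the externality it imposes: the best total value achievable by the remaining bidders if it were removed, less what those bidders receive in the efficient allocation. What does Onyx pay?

Efficient allocation: Onyx→Slot 4 ($67), Nimbus→Slot 2 ($128), Talus→Slot 1 ($111), Apex→Slot 3 ($147); total welfare W = $453.
Onyx receives Slot 4 at value $67, so the others get W − 67 = $386.
Without Onyx: best allocation of the remaining 3 bidders over all 4 slots is Nimbus→Slot 2 ($128), Talus→Slot 3 ($150), Apex→Slot 4 ($127), total $405.
VCG payment = (others' best without Onyx) − (others' welfare with Onyx) = 405 − 386 = $19.

Onyx pays $19.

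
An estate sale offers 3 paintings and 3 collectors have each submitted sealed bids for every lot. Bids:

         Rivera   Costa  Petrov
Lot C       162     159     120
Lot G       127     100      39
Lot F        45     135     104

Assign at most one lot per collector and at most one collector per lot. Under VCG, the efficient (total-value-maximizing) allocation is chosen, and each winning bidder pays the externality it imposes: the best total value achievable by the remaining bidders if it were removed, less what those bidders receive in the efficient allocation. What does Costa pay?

Efficient allocation: Rivera→Lot G ($127), Costa→Lot C ($159), Petrov→Lot F ($104); total welfare W = $390.
Costa receives Lot C at value $159, so the others get W − 159 = $231.
Without Costa: best allocation of the remaining 2 bidders over all 3 lots is Rivera→Lot C ($162), Petrov→Lot F ($104), total $266.
VCG payment = (others' best without Costa) − (others' welfare with Costa) = 266 − 231 = $35.

Costa pays $35.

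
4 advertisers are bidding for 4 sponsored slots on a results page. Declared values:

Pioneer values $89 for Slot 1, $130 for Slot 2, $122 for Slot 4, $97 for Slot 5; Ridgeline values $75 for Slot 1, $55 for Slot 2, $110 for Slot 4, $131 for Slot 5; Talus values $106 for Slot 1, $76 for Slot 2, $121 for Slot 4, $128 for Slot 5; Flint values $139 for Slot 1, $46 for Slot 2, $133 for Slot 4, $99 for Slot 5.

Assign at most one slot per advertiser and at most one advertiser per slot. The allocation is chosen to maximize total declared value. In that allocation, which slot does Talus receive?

Optimal: Pioneer→Slot 2 ($130), Ridgeline→Slot 5 ($131), Talus→Slot 4 ($121), Flint→Slot 1 ($139) — total 130+131+121+139 = $521.
Talus's own top slot is Slot 5 ($128), but forcing Talus→Slot 5 and reassigning the rest optimally gives only $507 — worse by 14.

Talus receives Slot 4.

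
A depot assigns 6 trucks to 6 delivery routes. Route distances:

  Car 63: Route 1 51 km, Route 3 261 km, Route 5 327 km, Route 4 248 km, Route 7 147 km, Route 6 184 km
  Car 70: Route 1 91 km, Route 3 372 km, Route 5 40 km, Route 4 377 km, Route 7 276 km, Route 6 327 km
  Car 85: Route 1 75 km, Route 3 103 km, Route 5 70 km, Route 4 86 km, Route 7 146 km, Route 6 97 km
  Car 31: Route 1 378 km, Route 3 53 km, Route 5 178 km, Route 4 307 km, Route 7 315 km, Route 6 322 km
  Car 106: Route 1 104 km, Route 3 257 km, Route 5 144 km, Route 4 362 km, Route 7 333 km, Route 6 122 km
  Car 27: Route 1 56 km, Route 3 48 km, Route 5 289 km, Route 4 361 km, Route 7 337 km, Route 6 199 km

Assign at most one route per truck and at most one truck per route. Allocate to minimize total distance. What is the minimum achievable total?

Treat this as an assignment problem: match each truck to one route.
Optimal: Car 63→Route 7 (147 km), Car 70→Route 5 (40 km), Car 85→Route 4 (86 km), Car 31→Route 3 (53 km), Car 106→Route 6 (122 km), Car 27→Route 1 (56 km) — total 147+40+86+53+122+56 = 504 km.
Min-entry greedy (repeatedly take the single cheapest remaining cell) gives 662 km, worse by 158.
Checked against all permutations: 504 km is optimal.

Min total: 504 km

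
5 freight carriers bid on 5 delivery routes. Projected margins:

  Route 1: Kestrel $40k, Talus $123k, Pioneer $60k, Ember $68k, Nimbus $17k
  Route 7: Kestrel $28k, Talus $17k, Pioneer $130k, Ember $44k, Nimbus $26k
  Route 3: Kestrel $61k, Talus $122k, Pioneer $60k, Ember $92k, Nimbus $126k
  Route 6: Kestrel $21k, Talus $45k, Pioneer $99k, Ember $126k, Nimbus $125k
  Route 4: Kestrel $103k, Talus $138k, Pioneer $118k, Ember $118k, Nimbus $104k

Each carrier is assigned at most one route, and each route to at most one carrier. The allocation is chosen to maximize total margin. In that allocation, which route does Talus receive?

Talus receives Route 1.

Optimal: Kestrel→Route 4 ($103k), Talus→Route 1 ($123k), Pioneer→Route 7 ($130k), Ember→Route 6 ($126k), Nimbus→Route 3 ($126k) — total 103+123+130+126+126 = $608k.
Max-entry greedy (repeatedly take the single best remaining cell) gives $560k, worse by 48.
Next-best assignment: Kestrel→Route 4, Talus→Route 1, Pioneer→Route 7, Ember→Route 3, Nimbus→Route 6 = $573k.
Swapping Talus↔Kestrel (Talus→Route 4 $138k, Kestrel→Route 1 $40k) loses 48.
Talus's own top route is Route 4 ($138k), but forcing Talus→Route 4 and reassigning the rest optimally gives only $560k — worse by 48.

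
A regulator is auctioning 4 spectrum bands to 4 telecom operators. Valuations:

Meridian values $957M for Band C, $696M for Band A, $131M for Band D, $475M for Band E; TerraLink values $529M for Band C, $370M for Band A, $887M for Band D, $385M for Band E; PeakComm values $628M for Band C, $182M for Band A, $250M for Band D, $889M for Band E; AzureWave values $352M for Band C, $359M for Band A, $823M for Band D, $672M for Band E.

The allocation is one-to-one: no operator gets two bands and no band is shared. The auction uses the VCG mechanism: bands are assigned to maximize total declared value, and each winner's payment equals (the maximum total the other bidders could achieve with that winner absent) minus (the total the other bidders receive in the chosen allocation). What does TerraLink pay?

Efficient allocation: Meridian→Band C ($957M), TerraLink→Band D ($887M), PeakComm→Band E ($889M), AzureWave→Band A ($359M); total welfare W = $3092M.
TerraLink receives Band D at value $887M, so the others get W − 887 = $2205M.
Without TerraLink: best allocation of the remaining 3 bidders over all 4 bands is Meridian→Band C ($957M), PeakComm→Band E ($889M), AzureWave→Band D ($823M), total $2669M.
VCG payment = (others' best without TerraLink) − (others' welfare with TerraLink) = 2669 − 2205 = $464M.

TerraLink pays $464M.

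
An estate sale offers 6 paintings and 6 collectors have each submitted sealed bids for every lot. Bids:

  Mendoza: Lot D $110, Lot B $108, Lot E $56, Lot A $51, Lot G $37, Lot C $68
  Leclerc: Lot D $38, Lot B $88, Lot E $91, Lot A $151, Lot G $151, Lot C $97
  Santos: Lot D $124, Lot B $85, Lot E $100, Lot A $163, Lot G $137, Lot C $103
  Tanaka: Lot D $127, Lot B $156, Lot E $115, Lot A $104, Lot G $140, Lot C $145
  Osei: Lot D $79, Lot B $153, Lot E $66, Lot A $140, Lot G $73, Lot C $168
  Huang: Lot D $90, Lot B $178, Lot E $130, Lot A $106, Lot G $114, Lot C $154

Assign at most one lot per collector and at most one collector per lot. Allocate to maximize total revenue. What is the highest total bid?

Maximum total: $885

Optimal: Mendoza→Lot D ($110), Leclerc→Lot G ($151), Santos→Lot A ($163), Tanaka→Lot E ($115), Osei→Lot C ($168), Huang→Lot B ($178) — total 110+151+163+115+168+178 = $885.
Row-greedy (each collector in turn takes its best remaining lot) gives $852, worse by 33.
Next-best assignment: Mendoza→Lot D, Leclerc→Lot G, Santos→Lot A, Tanaka→Lot B, Osei→Lot C, Huang→Lot E = $878.
Swapping Mendoza↔Huang (Mendoza→Lot B $108, Huang→Lot D $90) loses 90.
No other one-to-one assignment exceeds $885.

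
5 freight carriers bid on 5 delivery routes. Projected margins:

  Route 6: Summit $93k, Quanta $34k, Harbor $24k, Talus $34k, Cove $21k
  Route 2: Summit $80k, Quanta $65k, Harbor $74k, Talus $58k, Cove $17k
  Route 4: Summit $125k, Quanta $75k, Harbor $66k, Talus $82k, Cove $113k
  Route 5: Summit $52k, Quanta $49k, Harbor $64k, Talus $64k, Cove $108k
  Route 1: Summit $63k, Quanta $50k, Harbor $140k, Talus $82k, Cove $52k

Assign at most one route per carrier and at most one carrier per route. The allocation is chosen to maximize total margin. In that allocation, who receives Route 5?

Cove receives Route 5.

This is the linear assignment problem.
Optimal: Summit→Route 6 ($93k), Quanta→Route 2 ($65k), Harbor→Route 1 ($140k), Talus→Route 4 ($82k), Cove→Route 5 ($108k) — total 93+65+140+82+108 = $488k.
Next-best assignment: Summit→Route 6, Quanta→Route 2, Harbor→Route 1, Talus→Route 5, Cove→Route 4 = $475k.
Swapping Harbor↔Talus (Harbor→Route 4 $66k, Talus→Route 1 $82k) loses 74.
Cove's own top route is Route 4 ($113k), but forcing Cove→Route 4 and reassigning the rest optimally gives only $475k — worse by 13.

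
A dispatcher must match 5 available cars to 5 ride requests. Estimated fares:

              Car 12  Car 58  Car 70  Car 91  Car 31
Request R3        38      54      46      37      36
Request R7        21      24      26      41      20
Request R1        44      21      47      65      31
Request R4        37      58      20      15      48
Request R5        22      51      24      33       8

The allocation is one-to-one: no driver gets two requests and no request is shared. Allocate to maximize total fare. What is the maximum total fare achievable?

Maximum total: $231

Optimal: Car 12→Request R7 ($21), Car 58→Request R5 ($51), Car 70→Request R3 ($46), Car 91→Request R1 ($65), Car 31→Request R4 ($48) — total 21+51+46+65+48 = $231.
Row-greedy (each driver in turn takes its best remaining request) gives $197, worse by 34.
Swapping Car 31↔Car 58 (Car 31→Request R5 $8, Car 58→Request R4 $58) loses 33.
Checked against all permutations: $231 is optimal.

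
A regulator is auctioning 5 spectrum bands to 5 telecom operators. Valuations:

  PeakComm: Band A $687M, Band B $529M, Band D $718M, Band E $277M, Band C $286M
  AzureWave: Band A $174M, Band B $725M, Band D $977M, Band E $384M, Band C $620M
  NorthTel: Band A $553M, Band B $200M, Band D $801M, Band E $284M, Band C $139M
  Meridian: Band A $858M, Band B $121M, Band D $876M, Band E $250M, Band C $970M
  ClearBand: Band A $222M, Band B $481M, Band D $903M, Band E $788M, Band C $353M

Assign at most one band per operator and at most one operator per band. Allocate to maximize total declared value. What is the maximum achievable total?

Max total: $3971M

Optimal: PeakComm→Band A ($687M), AzureWave→Band B ($725M), NorthTel→Band D ($801M), Meridian→Band C ($970M), ClearBand→Band E ($788M) — total 687+725+801+970+788 = $3971M.
Max-entry greedy (repeatedly take the single best remaining cell) gives $3622M, worse by 349.
Every other assignment is strictly worse.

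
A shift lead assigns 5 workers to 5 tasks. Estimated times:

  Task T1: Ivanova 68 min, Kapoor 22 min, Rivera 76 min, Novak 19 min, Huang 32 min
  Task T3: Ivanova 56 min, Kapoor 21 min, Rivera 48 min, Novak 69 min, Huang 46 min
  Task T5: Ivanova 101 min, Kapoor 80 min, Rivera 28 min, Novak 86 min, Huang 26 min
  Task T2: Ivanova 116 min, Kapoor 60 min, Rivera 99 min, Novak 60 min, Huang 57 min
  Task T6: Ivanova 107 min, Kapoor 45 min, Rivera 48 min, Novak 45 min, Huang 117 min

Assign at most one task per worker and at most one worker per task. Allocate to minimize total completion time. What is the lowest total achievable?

Optimal: Ivanova→Task T3 (56 min), Kapoor→Task T6 (45 min), Rivera→Task T5 (28 min), Novak→Task T1 (19 min), Huang→Task T2 (57 min) — total 56+45+28+19+57 = 205 min.
Min-entry greedy (repeatedly take the single cheapest remaining cell) gives 230 min, worse by 25.

Minimum total: 205 min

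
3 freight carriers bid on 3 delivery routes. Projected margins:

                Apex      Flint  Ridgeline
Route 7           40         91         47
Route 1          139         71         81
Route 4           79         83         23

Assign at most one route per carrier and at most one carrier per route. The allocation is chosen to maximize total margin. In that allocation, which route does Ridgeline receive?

Ridgeline receives Route 7.

Optimal: Apex→Route 1 ($139k), Flint→Route 4 ($83k), Ridgeline→Route 7 ($47k) — total 139+83+47 = $269k.
Row-greedy (each carrier in turn takes its best remaining route) gives $253k, worse by 16.
Every other assignment is strictly worse.
Ridgeline's own top route is Route 1 ($81k), but forcing Ridgeline→Route 1 and reassigning the rest optimally gives only $251k — worse by 18.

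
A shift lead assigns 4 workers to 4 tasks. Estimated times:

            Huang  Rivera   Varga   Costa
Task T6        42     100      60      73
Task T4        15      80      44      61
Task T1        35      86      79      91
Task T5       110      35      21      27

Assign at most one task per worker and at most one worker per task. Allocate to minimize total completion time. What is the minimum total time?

Optimal: Huang→Task T1 (35 min), Rivera→Task T5 (35 min), Varga→Task T4 (44 min), Costa→Task T6 (73 min) — total 35+35+44+73 = 187 min.
Min-entry greedy (repeatedly take the single cheapest remaining cell) gives 195 min, worse by 8.
Checked against all permutations: 187 min is optimal.

Minimum total: 187 min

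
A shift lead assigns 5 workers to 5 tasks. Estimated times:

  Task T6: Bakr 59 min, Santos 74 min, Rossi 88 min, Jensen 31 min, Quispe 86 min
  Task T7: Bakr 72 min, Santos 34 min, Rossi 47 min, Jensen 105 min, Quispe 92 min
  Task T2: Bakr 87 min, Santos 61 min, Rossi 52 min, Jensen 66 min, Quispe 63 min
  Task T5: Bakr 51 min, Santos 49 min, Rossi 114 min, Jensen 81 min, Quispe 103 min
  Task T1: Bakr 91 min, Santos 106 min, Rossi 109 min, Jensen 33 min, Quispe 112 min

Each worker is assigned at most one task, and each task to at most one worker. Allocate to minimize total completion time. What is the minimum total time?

Min total: 251 min

Optimal: Bakr→Task T6 (59 min), Santos→Task T5 (49 min), Rossi→Task T7 (47 min), Jensen→Task T1 (33 min), Quispe→Task T2 (63 min) — total 59+49+47+33+63 = 251 min.
Checked against all permutations: 251 min is optimal.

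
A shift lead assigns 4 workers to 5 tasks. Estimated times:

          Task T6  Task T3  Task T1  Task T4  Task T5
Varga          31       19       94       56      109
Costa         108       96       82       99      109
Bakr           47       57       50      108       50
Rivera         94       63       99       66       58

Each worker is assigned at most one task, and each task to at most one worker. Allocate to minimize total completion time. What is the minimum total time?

Minimum total: 206 min

Treat this as an assignment problem: match each worker to one task.
Optimal: Varga→Task T3 (19 min), Costa→Task T1 (82 min), Bakr→Task T6 (47 min), Rivera→Task T5 (58 min) — total 19+82+47+58 = 206 min.
Next-best assignment: Varga→Task T3, Costa→Task T1, Bakr→Task T6, Rivera→Task T4 = 214 min.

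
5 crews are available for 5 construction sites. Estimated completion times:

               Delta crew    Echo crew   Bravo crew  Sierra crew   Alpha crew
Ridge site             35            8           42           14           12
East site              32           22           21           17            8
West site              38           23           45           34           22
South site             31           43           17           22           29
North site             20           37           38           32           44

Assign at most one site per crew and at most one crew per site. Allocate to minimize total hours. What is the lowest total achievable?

Minimum total: 82 hours

Optimal: Delta crew→North site (20 hours), Echo crew→West site (23 hours), Bravo crew→South site (17 hours), Sierra crew→Ridge site (14 hours), Alpha crew→East site (8 hours) — total 20+23+17+14+8 = 82 hours.
Row-greedy (each crew in turn takes its cheapest remaining site) gives 84 hours, worse by 2.
Next-best assignment: Delta crew→North site, Echo crew→Ridge site, Bravo crew→South site, Sierra crew→East site, Alpha crew→West site = 84 hours.
Every other assignment is strictly worse.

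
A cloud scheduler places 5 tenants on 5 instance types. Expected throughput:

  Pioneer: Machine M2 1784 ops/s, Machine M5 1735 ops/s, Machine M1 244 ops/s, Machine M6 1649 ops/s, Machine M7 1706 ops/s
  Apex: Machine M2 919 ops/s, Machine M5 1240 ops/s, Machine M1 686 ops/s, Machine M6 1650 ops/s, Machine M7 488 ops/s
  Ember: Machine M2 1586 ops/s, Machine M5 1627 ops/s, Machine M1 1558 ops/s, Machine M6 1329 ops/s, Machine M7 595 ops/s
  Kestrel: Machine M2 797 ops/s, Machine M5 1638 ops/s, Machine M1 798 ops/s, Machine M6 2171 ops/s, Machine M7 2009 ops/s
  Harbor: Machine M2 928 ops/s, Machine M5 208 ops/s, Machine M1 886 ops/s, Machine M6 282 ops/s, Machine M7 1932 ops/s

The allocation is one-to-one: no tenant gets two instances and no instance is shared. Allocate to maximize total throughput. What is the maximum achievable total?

This is the linear assignment problem.
Optimal: Pioneer→Machine M2 (1784 ops/s), Apex→Machine M5 (1240 ops/s), Ember→Machine M1 (1558 ops/s), Kestrel→Machine M6 (2171 ops/s), Harbor→Machine M7 (1932 ops/s) — total 1784+1240+1558+2171+1932 = 8685 ops/s.
Max-entry greedy (repeatedly take the single best remaining cell) gives 8200 ops/s, worse by 485.
Next-best assignment: Pioneer→Machine M2, Apex→Machine M6, Ember→Machine M1, Kestrel→Machine M5, Harbor→Machine M7 = 8562 ops/s.
No other one-to-one assignment exceeds 8685 ops/s.

Max total: 8685 ops/s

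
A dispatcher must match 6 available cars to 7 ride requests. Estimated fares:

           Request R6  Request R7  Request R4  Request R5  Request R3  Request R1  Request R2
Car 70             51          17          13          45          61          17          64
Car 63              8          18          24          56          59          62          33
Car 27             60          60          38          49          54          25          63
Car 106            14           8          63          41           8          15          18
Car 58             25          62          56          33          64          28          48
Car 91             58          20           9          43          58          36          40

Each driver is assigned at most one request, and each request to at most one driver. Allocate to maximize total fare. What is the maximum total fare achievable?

Maximum total: $371

Optimal: Car 70→Request R2 ($64), Car 63→Request R1 ($62), Car 27→Request R7 ($60), Car 106→Request R4 ($63), Car 58→Request R3 ($64), Car 91→Request R6 ($58) — total 64+62+60+63+64+58 = $371.
Column-greedy (each request in turn goes to its best remaining driver) gives $338, worse by 33.
Swapping Car 27↔Car 58 (Car 27→Request R3 $54, Car 58→Request R7 $62) loses 8.
Checked against all permutations: $371 is optimal.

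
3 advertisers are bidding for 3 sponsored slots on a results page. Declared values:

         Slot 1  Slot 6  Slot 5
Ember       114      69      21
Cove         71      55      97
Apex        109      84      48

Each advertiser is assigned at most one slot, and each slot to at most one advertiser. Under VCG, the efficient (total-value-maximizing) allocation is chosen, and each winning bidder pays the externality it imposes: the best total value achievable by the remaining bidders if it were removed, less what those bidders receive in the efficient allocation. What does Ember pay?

Efficient allocation: Ember→Slot 1 ($114), Cove→Slot 5 ($97), Apex→Slot 6 ($84); total welfare W = $295.
Ember receives Slot 1 at value $114, so the others get W − 114 = $181.
Without Ember: best allocation of the remaining 2 bidders over all 3 slots is Cove→Slot 5 ($97), Apex→Slot 1 ($109), total $206.
VCG payment = (others' best without Ember) − (others' welfare with Ember) = 206 − 181 = $25.

Ember pays $25.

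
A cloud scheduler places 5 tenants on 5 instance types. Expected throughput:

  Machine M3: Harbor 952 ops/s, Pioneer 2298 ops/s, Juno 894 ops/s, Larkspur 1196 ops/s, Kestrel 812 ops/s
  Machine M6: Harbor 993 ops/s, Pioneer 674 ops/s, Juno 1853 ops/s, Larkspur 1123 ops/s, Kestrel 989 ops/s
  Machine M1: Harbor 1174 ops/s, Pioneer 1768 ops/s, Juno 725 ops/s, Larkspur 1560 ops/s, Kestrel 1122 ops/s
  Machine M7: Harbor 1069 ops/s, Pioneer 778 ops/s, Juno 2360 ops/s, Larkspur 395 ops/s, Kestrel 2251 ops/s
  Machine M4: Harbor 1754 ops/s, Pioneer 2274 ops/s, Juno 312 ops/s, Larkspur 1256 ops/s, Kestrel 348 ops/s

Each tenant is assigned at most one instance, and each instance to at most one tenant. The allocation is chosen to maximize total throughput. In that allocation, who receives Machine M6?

Juno receives Machine M6.

Optimal: Harbor→Machine M4 (1754 ops/s), Pioneer→Machine M3 (2298 ops/s), Juno→Machine M6 (1853 ops/s), Larkspur→Machine M1 (1560 ops/s), Kestrel→Machine M7 (2251 ops/s) — total 1754+2298+1853+1560+2251 = 9716 ops/s.
Max-entry greedy (repeatedly take the single best remaining cell) gives 8961 ops/s, worse by 755.
Juno's own top instance is Machine M7 (2360 ops/s), but forcing Juno→Machine M7 and reassigning the rest optimally gives only 8961 ops/s — worse by 755.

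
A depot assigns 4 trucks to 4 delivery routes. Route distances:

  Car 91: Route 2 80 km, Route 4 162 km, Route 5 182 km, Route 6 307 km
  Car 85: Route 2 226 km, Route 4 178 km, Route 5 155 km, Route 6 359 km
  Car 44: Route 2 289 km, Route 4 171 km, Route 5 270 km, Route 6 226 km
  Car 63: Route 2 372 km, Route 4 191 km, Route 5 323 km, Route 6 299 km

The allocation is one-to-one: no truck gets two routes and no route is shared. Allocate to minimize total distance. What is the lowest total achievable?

Min total: 652 km

Optimal: Car 91→Route 2 (80 km), Car 85→Route 5 (155 km), Car 44→Route 6 (226 km), Car 63→Route 4 (191 km) — total 80+155+226+191 = 652 km.
Row-greedy (each truck in turn takes its cheapest remaining route) gives 705 km, worse by 53.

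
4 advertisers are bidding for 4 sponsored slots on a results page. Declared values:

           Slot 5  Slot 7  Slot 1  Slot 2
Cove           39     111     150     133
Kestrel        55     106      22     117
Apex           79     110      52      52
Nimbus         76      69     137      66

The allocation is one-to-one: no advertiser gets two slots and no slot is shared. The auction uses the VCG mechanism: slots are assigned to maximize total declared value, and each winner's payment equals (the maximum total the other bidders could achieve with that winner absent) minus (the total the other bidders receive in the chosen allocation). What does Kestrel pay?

Efficient allocation: Cove→Slot 2 ($133), Kestrel→Slot 7 ($106), Apex→Slot 5 ($79), Nimbus→Slot 1 ($137); total welfare W = $455.
Kestrel receives Slot 7 at value $106, so the others get W − 106 = $349.
Without Kestrel: best allocation of the remaining 3 bidders over all 4 slots is Cove→Slot 2 ($133), Apex→Slot 7 ($110), Nimbus→Slot 1 ($137), total $380.
VCG payment = (others' best without Kestrel) − (others' welfare with Kestrel) = 380 − 349 = $31.

Kestrel pays $31.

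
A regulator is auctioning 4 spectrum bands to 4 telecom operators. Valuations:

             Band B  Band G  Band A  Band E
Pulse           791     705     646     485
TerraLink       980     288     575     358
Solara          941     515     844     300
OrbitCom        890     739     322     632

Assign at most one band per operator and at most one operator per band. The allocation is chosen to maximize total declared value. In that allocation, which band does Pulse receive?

Optimal: Pulse→Band G ($705M), TerraLink→Band B ($980M), Solara→Band A ($844M), OrbitCom→Band E ($632M) — total 705+980+844+632 = $3161M.
Row-greedy (each operator in turn takes its best remaining band) gives $2513M, worse by 648.
Swapping Pulse↔OrbitCom (Pulse→Band E $485M, OrbitCom→Band G $739M) loses 113.
Pulse's own top band is Band B ($791M), but forcing Pulse→Band B and reassigning the rest optimally gives only $2732M — worse by 429.

Pulse receives Band G.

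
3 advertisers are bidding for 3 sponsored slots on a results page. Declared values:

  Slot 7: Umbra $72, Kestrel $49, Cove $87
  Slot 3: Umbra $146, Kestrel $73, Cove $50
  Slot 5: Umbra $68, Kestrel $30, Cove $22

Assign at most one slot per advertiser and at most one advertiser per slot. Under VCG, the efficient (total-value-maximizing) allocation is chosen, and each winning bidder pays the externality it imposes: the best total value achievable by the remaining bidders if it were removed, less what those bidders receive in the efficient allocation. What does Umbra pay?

Umbra pays $43.

Efficient allocation: Umbra→Slot 3 ($146), Kestrel→Slot 5 ($30), Cove→Slot 7 ($87); total welfare W = $263.
Umbra receives Slot 3 at value $146, so the others get W − 146 = $117.
Without Umbra: best allocation of the remaining 2 bidders over all 3 slots is Kestrel→Slot 3 ($73), Cove→Slot 7 ($87), total $160.
VCG payment = (others' best without Umbra) − (others' welfare with Umbra) = 160 − 117 = $43.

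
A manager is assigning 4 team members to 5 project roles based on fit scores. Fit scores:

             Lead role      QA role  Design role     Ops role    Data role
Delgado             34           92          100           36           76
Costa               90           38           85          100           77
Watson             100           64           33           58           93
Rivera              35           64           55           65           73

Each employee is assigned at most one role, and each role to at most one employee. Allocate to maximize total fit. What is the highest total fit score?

Max total: 373 pts

Optimal: Delgado→Design role (100 pts), Costa→Ops role (100 pts), Watson→Lead role (100 pts), Rivera→Data role (73 pts) — total 100+100+100+73 = 373 pts.
Column-greedy (each role in turn goes to its best remaining employee) gives 342 pts, worse by 31.
Checked against all permutations: 373 pts is optimal.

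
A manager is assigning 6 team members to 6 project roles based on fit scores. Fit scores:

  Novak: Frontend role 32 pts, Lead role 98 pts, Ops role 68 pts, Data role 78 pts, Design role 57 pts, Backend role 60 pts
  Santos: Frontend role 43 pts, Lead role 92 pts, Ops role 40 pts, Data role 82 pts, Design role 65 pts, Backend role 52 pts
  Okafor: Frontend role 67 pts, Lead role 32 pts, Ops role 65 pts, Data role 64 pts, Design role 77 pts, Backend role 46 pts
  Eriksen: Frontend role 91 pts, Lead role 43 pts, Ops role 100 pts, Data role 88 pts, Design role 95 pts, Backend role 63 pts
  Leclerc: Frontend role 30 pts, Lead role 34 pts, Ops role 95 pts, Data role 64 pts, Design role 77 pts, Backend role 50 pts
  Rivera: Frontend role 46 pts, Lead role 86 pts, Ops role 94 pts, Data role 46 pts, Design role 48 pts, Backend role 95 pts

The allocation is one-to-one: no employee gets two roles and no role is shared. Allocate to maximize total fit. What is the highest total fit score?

Maximum total: 538 pts

Treat this as an assignment problem: match each employee to one role.
Optimal: Novak→Lead role (98 pts), Santos→Data role (82 pts), Okafor→Design role (77 pts), Eriksen→Frontend role (91 pts), Leclerc→Ops role (95 pts), Rivera→Backend role (95 pts) — total 98+82+77+91+95+95 = 538 pts.
Max-entry greedy (repeatedly take the single best remaining cell) gives 482 pts, worse by 56.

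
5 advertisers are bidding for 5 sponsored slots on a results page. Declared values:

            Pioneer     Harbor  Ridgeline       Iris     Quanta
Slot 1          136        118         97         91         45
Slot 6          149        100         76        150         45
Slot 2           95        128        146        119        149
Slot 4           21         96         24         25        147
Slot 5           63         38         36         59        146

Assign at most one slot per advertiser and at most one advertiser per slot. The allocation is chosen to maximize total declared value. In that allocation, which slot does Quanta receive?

Quanta receives Slot 5.

Optimal: Pioneer→Slot 1 ($136), Harbor→Slot 4 ($96), Ridgeline→Slot 2 ($146), Iris→Slot 6 ($150), Quanta→Slot 5 ($146) — total 136+96+146+150+146 = $674.
Row-greedy (each advertiser in turn takes its best remaining slot) gives $580, worse by 94.
Quanta's own top slot is Slot 2 ($149), but forcing Quanta→Slot 2 and reassigning the rest optimally gives only $567 — worse by 107.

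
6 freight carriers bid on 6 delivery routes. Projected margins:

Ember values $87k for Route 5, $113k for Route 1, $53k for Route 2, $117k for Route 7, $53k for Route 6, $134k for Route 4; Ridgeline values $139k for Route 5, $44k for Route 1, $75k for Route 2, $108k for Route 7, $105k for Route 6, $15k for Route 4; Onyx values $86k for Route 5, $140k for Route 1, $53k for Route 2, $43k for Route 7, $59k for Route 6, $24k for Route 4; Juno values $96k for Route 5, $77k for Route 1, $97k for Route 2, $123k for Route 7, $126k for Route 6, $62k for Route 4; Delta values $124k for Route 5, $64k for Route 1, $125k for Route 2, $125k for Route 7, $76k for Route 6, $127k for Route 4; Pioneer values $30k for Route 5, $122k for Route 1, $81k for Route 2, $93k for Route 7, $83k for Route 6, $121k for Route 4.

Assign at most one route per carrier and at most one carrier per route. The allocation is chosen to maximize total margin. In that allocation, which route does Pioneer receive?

Treat this as an assignment problem: match each carrier to one route.
Optimal: Ember→Route 7 ($117k), Ridgeline→Route 5 ($139k), Onyx→Route 1 ($140k), Juno→Route 6 ($126k), Delta→Route 2 ($125k), Pioneer→Route 4 ($121k) — total 117+139+140+126+125+121 = $768k.
Max-entry greedy (repeatedly take the single best remaining cell) gives $757k, worse by 11.
Swapping Ember↔Onyx (Ember→Route 1 $113k, Onyx→Route 7 $43k) loses 101.
Pioneer's own top route is Route 1 ($122k), but forcing Pioneer→Route 1 and reassigning the rest optimally gives only $702k — worse by 66.

Pioneer receives Route 4.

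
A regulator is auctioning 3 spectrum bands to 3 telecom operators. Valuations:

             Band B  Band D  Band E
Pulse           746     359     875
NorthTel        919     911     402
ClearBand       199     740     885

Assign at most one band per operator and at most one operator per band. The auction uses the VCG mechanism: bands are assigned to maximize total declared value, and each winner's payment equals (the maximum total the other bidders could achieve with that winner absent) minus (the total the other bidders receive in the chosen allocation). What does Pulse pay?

Pulse pays $8M.

Efficient allocation: Pulse→Band B ($746M), NorthTel→Band D ($911M), ClearBand→Band E ($885M); total welfare W = $2542M.
Pulse receives Band B at value $746M, so the others get W − 746 = $1796M.
Without Pulse: best allocation of the remaining 2 bidders over all 3 bands is NorthTel→Band B ($919M), ClearBand→Band E ($885M), total $1804M.
VCG payment = (others' best without Pulse) − (others' welfare with Pulse) = 1804 − 1796 = $8M.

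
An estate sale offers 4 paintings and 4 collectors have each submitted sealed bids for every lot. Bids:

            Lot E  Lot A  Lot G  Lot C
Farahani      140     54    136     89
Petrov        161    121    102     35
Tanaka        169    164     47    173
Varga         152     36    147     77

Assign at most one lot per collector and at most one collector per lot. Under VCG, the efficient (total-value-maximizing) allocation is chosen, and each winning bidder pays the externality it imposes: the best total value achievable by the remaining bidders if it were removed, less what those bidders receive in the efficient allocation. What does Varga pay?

Efficient allocation: Farahani→Lot G ($136), Petrov→Lot A ($121), Tanaka→Lot C ($173), Varga→Lot E ($152); total welfare W = $582.
Varga receives Lot E at value $152, so the others get W − 152 = $430.
Without Varga: best allocation of the remaining 3 bidders over all 4 lots is Farahani→Lot G ($136), Petrov→Lot E ($161), Tanaka→Lot C ($173), total $470.
VCG payment = (others' best without Varga) − (others' welfare with Varga) = 470 − 430 = $40.

Varga pays $40.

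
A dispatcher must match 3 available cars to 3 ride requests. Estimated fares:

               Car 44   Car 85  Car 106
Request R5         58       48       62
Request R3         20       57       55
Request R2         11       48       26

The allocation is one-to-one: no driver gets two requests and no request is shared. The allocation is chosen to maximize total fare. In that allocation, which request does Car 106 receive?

This is the linear assignment problem.
Optimal: Car 44→Request R5 ($58), Car 85→Request R2 ($48), Car 106→Request R3 ($55) — total 58+48+55 = $161.
Row-greedy (each driver in turn takes its best remaining request) gives $141, worse by 20.
Swapping Car 106↔Car 44 (Car 106→Request R5 $62, Car 44→Request R3 $20) loses 31.
Checked against all permutations: $161 is optimal.
Car 106's own top request is Request R5 ($62), but forcing Car 106→Request R5 and reassigning the rest optimally gives only $130 — worse by 31.

Car 106 receives Request R3.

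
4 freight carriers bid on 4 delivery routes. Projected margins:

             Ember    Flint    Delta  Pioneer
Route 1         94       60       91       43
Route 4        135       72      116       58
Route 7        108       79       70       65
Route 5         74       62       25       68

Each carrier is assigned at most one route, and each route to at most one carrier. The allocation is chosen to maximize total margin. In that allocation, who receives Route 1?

Delta receives Route 1.

Optimal: Ember→Route 4 ($135k), Flint→Route 7 ($79k), Delta→Route 1 ($91k), Pioneer→Route 5 ($68k) — total 135+79+91+68 = $373k.
Next-best assignment: Ember→Route 1, Flint→Route 7, Delta→Route 4, Pioneer→Route 5 = $357k.
Every other assignment is strictly worse.
Delta's own top route is Route 4 ($116k), but forcing Delta→Route 4 and reassigning the rest optimally gives only $357k — worse by 16.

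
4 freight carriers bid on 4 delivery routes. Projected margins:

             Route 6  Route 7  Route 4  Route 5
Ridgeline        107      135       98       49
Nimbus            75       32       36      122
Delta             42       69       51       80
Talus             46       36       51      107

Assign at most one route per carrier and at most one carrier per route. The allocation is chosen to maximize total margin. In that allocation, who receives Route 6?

Optimal: Ridgeline→Route 7 ($135k), Nimbus→Route 6 ($75k), Delta→Route 4 ($51k), Talus→Route 5 ($107k) — total 135+75+51+107 = $368k.
Column-greedy (each route in turn goes to its best remaining carrier) gives $349k, worse by 19.
Nimbus's own top route is Route 5 ($122k), but forcing Nimbus→Route 5 and reassigning the rest optimally gives only $354k — worse by 14.

Nimbus receives Route 6.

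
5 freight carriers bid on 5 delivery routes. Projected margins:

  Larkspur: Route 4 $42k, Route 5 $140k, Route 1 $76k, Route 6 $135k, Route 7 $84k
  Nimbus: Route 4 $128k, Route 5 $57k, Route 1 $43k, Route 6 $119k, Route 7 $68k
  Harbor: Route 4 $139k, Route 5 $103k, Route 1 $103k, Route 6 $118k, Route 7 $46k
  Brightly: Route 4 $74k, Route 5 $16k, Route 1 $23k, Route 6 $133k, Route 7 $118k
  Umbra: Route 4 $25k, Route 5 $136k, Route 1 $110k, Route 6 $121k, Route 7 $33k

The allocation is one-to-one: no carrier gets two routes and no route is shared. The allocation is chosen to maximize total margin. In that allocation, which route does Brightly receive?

Brightly receives Route 7.

Optimal: Larkspur→Route 5 ($140k), Nimbus→Route 6 ($119k), Harbor→Route 4 ($139k), Brightly→Route 7 ($118k), Umbra→Route 1 ($110k) — total 140+119+139+118+110 = $626k.
Row-greedy (each carrier in turn takes its best remaining route) gives $614k, worse by 12.
Next-best assignment: Larkspur→Route 6, Nimbus→Route 4, Harbor→Route 1, Brightly→Route 7, Umbra→Route 5 = $620k.
Every other assignment is strictly worse.
Brightly's own top route is Route 6 ($133k), but forcing Brightly→Route 6 and reassigning the rest optimally gives only $590k — worse by 36.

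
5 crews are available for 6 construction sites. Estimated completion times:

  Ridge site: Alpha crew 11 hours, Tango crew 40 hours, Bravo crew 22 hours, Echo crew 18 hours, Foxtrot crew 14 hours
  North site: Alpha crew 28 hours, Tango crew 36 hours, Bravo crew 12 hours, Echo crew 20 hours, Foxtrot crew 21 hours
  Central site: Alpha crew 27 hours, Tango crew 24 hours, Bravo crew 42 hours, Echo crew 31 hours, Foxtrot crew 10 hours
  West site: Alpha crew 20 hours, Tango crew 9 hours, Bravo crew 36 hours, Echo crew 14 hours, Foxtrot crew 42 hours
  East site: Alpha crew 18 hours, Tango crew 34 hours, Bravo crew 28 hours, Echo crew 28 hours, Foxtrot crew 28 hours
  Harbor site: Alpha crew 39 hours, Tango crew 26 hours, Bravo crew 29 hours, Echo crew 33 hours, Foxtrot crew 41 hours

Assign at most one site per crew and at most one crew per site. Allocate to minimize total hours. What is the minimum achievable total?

Minimum total: 67 hours

Treat this as an assignment problem: match each crew to one site.
Optimal: Alpha crew→East site (18 hours), Tango crew→West site (9 hours), Bravo crew→North site (12 hours), Echo crew→Ridge site (18 hours), Foxtrot crew→Central site (10 hours) — total 18+9+12+18+10 = 67 hours.
Column-greedy (each site in turn goes to its cheapest remaining crew) gives 70 hours, worse by 3.
Next-best assignment: Alpha crew→Ridge site, Tango crew→West site, Bravo crew→North site, Echo crew→East site, Foxtrot crew→Central site = 70 hours.
Swapping Alpha crew↔Foxtrot crew (Alpha crew→Central site 27 hours, Foxtrot crew→East site 28 hours) adds 27.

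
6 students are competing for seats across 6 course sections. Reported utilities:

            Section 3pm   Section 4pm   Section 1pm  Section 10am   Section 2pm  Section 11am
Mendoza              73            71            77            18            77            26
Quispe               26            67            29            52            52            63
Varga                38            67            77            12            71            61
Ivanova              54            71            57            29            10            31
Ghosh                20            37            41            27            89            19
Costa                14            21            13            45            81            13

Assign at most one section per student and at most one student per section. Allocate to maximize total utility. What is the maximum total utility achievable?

Optimal: Mendoza→Section 3pm (73 points), Quispe→Section 11am (63 points), Varga→Section 1pm (77 points), Ivanova→Section 4pm (71 points), Ghosh→Section 2pm (89 points), Costa→Section 10am (45 points) — total 73+63+77+71+89+45 = 418 points.
Max-entry greedy (repeatedly take the single best remaining cell) gives 383 points, worse by 35.
Next-best assignment: Mendoza→Section 4pm, Quispe→Section 11am, Varga→Section 1pm, Ivanova→Section 3pm, Ghosh→Section 2pm, Costa→Section 10am = 399 points.

Maximum total: 418 points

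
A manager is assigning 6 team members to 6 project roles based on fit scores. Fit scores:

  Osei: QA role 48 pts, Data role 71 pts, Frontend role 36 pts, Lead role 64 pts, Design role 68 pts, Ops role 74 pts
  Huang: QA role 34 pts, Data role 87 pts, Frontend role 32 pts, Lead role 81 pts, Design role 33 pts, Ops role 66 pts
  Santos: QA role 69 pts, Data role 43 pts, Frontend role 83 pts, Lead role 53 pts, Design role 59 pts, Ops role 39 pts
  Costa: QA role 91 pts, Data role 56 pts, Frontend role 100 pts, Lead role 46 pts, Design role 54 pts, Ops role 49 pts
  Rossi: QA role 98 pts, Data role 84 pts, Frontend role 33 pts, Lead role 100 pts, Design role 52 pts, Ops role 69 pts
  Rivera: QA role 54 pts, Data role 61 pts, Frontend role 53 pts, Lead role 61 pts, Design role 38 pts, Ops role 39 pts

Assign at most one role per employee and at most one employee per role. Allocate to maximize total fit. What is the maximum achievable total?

Maximum total: 479 pts

Optimal: Osei→Ops role (74 pts), Huang→Data role (87 pts), Santos→Design role (59 pts), Costa→Frontend role (100 pts), Rossi→QA role (98 pts), Rivera→Lead role (61 pts) — total 74+87+59+100+98+61 = 479 pts.
Max-entry greedy (repeatedly take the single best remaining cell) gives 468 pts, worse by 11.
Next-best assignment: Osei→Ops role, Huang→Data role, Santos→Design role, Costa→Frontend role, Rossi→Lead role, Rivera→QA role = 474 pts.
No other one-to-one assignment exceeds 479 pts.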